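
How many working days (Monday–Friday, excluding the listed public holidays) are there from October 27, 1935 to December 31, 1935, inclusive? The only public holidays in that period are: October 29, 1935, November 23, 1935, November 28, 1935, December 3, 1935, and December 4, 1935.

October 27, 1935 is a Sunday.
From October 27, 1935 to December 31, 1935 is 66 days inclusive.
66 = 7 × 9 + 3, so there are 9 full weeks plus 3 extra days.
Each full week contributes 5 weekdays (Mon–Fri): 9 × 5 = 45.
The 3 extra days are Sun, Mon, Tue — 2 of them qualify.
Total: 45 + 2 = 47.
Holidays: October 29, 1935 (Tue); November 23, 1935 (Sat); November 28, 1935 (Thu); December 3, 1935 (Tue); December 4, 1935 (Wed).
4 of the 5 holidays fall on weekdays; the rest are weekends and were already excluded.
Business days: 47 − 4 = 43.

43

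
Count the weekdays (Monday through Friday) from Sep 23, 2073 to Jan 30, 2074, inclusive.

Sep 23, 2073 is a Saturday.
From Sep 23, 2073 to Jan 30, 2074 is 130 days inclusive.
130 = 7 × 18 + 4, so there are 18 full weeks plus 4 extra days.
Each full week contributes 5 weekdays (Mon–Fri): 18 × 5 = 90.
The 4 extra days are Sat, Sun, Mon, Tue — 2 of them qualify.
Total: 90 + 2 = 92.

92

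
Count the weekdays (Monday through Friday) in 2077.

261

1 January 2077 is a Friday.
From 1 January 2077 to 31 December 2077 is 365 days inclusive.
365 = 7 × 52 + 1, so there are 52 full weeks plus 1 extra day.
Each full week contributes 5 weekdays (Mon–Fri): 52 × 5 = 260.
The 1 extra day is Friday — 1 of them qualifies.
Total: 260 + 1 = 261.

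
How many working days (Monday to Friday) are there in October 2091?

23

Oct 1, 2091 is a Monday.
The range spans 31 days (inclusive of both endpoints).
31 = 7 × 4 + 3, so there are 4 full weeks plus 3 extra days.
Each full week contributes 5 weekdays (Mon–Fri): 4 × 5 = 20.
The 3 extra days are Monday, Tuesday, Wednesday — 3 of them qualify.
Total: 20 + 3 = 23.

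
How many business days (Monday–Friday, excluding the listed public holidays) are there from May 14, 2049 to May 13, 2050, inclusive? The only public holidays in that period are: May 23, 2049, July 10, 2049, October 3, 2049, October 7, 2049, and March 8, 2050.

259

May 14, 2049 is a Friday.
The range spans 365 days (inclusive of both endpoints).
365 = 7 × 52 + 1, so there are 52 full weeks plus 1 extra day.
Each full week contributes 5 weekdays (Mon–Fri): 52 × 5 = 260.
The 1 extra day is Fri — 1 of them qualifies.
Total: 260 + 1 = 261.
Holidays: May 23, 2049 (Sun); July 10, 2049 (Sat); October 3, 2049 (Sun); October 7, 2049 (Thu); March 8, 2050 (Tue).
2 of the 5 holidays fall on weekdays; the rest are weekends and were already excluded.
Business days: 261 − 2 = 259.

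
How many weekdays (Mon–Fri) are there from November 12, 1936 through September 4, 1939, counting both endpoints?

November 12, 1936 is a Thursday.
The range spans 1027 days (inclusive of both endpoints).
1027 = 7 × 146 + 5, so there are 146 full weeks plus 5 extra days.
Each full week contributes 5 weekdays (Mon–Fri): 146 × 5 = 730.
The 5 extra days are Thursday, Friday, Saturday, Sunday, Monday — 3 of them qualify.
Total: 730 + 3 = 733.

733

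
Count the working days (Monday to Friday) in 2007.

261

1 January 2007 is a Monday.
The range spans 365 days (inclusive of both endpoints).
365 = 7 × 52 + 1, so there are 52 full weeks plus 1 extra day.
Each full week contributes 5 weekdays (Mon–Fri): 52 × 5 = 260.
The 1 extra day is Mon — 1 of them qualifies.
Total: 260 + 1 = 261.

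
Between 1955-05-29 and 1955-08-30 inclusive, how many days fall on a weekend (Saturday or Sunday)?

27

1955-05-29 is a Sunday.
The range spans 94 days (inclusive of both endpoints).
94 = 7 × 13 + 3, so there are 13 full weeks plus 3 extra days.
Each full week contributes 2 weekend days (Sat, Sun): 13 × 2 = 26.
The 3 extra days are Sun, Mon, Tue — 1 of them qualifies.
Total: 26 + 1 = 27.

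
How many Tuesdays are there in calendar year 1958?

52

Jan 1, 1958 is a Wednesday.
That's 365 days from start to end, counting both.
365 = 7 × 52 + 1, so there are 52 full weeks plus 1 extra day.
Each full week contributes one Tuesday: 52 so far.
The 1 extra day is Wednesday — none qualify.
Total: 52 + 0 = 52.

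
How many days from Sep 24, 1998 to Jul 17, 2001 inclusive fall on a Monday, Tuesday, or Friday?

Sep 24, 1998 is a Thursday.
From Sep 24, 1998 to Jul 17, 2001 is 1028 days inclusive.
1028 = 7 × 146 + 6, so there are 146 full weeks plus 6 extra days.
Each full week contributes 3 days from the set (Mon, Tue, Fri): 146 × 3 = 438.
The 6 extra days are Thursday, Friday, Saturday, Sunday, Monday, Tuesday — 3 of them qualify.
Total: 438 + 3 = 441.

441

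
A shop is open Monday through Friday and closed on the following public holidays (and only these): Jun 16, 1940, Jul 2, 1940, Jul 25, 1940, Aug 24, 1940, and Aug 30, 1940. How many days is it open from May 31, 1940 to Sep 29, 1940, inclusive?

May 31, 1940 is a Friday.
From May 31, 1940 to Sep 29, 1940 is 122 days inclusive.
122 = 7 × 17 + 3, so there are 17 full weeks plus 3 extra days.
Each full week contributes 5 weekdays (Mon–Fri): 17 × 5 = 85.
The 3 extra days are Friday, Saturday, Sunday — 1 of them qualifies.
Total: 85 + 1 = 86.
Holidays: Jun 16, 1940 (Sun); Jul 2, 1940 (Tue); Jul 25, 1940 (Thu); Aug 24, 1940 (Sat); Aug 30, 1940 (Fri).
3 of the 5 holidays fall on weekdays; the rest are weekends and were already excluded.
Business days: 86 − 3 = 83.

83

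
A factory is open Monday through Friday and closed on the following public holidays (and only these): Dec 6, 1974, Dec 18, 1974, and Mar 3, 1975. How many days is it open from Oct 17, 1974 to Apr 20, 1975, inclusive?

Oct 17, 1974 is a Thursday.
That's 186 days from start to end, counting both.
186 = 7 × 26 + 4, so there are 26 full weeks plus 4 extra days.
Each full week contributes 5 weekdays (Mon–Fri): 26 × 5 = 130.
The 4 extra days are Thursday, Friday, Saturday, Sunday — 2 of them qualify.
Total: 130 + 2 = 132.
Holidays: Dec 6, 1974 (Fri); Dec 18, 1974 (Wed); Mar 3, 1975 (Mon).
All 3 holidays fall on weekdays, so subtract 3.
Business days: 132 − 3 = 129.

129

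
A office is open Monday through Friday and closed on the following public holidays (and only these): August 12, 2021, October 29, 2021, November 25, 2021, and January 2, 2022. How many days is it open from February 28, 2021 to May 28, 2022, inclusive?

February 28, 2021 is a Sunday.
From February 28, 2021 to May 28, 2022 is 455 days inclusive.
455 = 7 × 65, so the span is exactly 65 full weeks.
Each full week contributes 5 weekdays (Mon–Fri): 65 × 5 = 325.
Total: 325.
Holidays: August 12, 2021 (Thu); October 29, 2021 (Fri); November 25, 2021 (Thu); January 2, 2022 (Sun).
3 of the 4 holidays fall on weekdays; the rest are weekends and were already excluded.
Business days: 325 − 3 = 322.

322 working days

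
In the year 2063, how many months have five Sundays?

4

A month has five Sundays exactly when Sunday falls within its first (length − 28) days.
Jan: 31 days, starts Mon → 5 of Mon, Tue, Wed
Feb: 28 days, starts Thu → 5 of (none)
Mar: 31 days, starts Thu → 5 of Thu, Fri, Sat
Apr: 30 days, starts Sun → 5 of Sun, Mon ✓
May: 31 days, starts Tue → 5 of Tue, Wed, Thu
Jun: 30 days, starts Fri → 5 of Fri, Sat
Jul: 31 days, starts Sun → 5 of Sun, Mon, Tue ✓
Aug: 31 days, starts Wed → 5 of Wed, Thu, Fri
Sep: 30 days, starts Sat → 5 of Sat, Sun ✓
Oct: 31 days, starts Mon → 5 of Mon, Tue, Wed
Nov: 30 days, starts Thu → 5 of Thu, Fri
Dec: 31 days, starts Sat → 5 of Sat, Sun, Mon ✓
Months with five Sundays: Apr, Jul, Sep, Dec.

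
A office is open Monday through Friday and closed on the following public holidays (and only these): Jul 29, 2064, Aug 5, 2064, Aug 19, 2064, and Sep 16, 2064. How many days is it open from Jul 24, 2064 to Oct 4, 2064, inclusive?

48 business days

Jul 24, 2064 is a Thursday.
From Jul 24, 2064 to Oct 4, 2064 is 73 days inclusive.
73 = 7 × 10 + 3, so there are 10 full weeks plus 3 extra days.
Each full week contributes 5 weekdays (Mon–Fri): 10 × 5 = 50.
The 3 extra days are Thursday, Friday, Saturday — 2 of them qualify.
Total: 50 + 2 = 52.
Holidays: Jul 29, 2064 (Tue); Aug 5, 2064 (Tue); Aug 19, 2064 (Tue); Sep 16, 2064 (Tue).
All 4 holidays fall on weekdays, so subtract 4.
Business days: 52 − 4 = 48.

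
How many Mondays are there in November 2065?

November 1, 2065 is a Sunday.
The range spans 30 days (inclusive of both endpoints).
30 = 7 × 4 + 2, so there are 4 full weeks plus 2 extra days.
Each full week contributes one Monday: 4 so far.
The 2 extra days are Sun, Mon — 1 of them qualifies.
Total: 4 + 1 = 5.

5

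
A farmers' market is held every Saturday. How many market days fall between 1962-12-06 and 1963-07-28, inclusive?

1962-12-06 is a Thursday.
From 1962-12-06 to 1963-07-28 is 235 days inclusive.
235 = 7 × 33 + 4, so there are 33 full weeks plus 4 extra days.
Each full week contributes one Saturday: 33 so far.
The 4 extra days are Thursday, Friday, Saturday, Sunday — 1 of them qualifies.
Total: 33 + 1 = 34.

34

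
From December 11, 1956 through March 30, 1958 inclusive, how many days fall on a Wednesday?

68

December 11, 1956 is a Tuesday.
From December 11, 1956 to March 30, 1958 is 475 days inclusive.
475 = 7 × 67 + 6, so there are 67 full weeks plus 6 extra days.
Each full week contributes one Wednesday: 67 so far.
The 6 extra days are Tue, Wed, Thu, Fri, Sat, Sun — 1 of them qualifies.
Total: 67 + 1 = 68.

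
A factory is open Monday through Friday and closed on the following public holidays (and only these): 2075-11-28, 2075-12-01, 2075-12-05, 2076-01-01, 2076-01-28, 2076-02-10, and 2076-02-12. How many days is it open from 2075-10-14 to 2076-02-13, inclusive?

2075-10-14 is a Monday.
That's 123 days from start to end, counting both.
123 = 7 × 17 + 4, so there are 17 full weeks plus 4 extra days.
Each full week contributes 5 weekdays (Mon–Fri): 17 × 5 = 85.
The 4 extra days are Mon, Tue, Wed, Thu — 4 of them qualify.
Total: 85 + 4 = 89.
Holidays: 2075-11-28 (Thu); 2075-12-01 (Sun); 2075-12-05 (Thu); 2076-01-01 (Wed); 2076-01-28 (Tue); 2076-02-10 (Mon); 2076-02-12 (Wed).
6 of the 7 holidays fall on weekdays; the rest are weekends and were already excluded.
Business days: 89 − 6 = 83.

83 business days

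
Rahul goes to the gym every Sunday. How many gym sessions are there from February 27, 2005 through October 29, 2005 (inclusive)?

February 27, 2005 is a Sunday.
That's 245 days from start to end, counting both.
245 = 7 × 35, so the span is exactly 35 full weeks.
Each full week contributes one Sunday: 35 so far.

35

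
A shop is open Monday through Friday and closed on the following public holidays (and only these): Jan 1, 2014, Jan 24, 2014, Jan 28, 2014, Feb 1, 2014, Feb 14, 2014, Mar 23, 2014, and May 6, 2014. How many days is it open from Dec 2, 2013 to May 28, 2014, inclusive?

123 working days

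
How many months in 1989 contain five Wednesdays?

4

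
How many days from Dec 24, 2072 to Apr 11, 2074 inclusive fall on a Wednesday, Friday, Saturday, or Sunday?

Dec 24, 2072 is a Saturday.
The range spans 474 days (inclusive of both endpoints).
474 = 7 × 67 + 5, so there are 67 full weeks plus 5 extra days.
Each full week contributes 4 days from the set (Wed, Fri, Sat, Sun): 67 × 4 = 268.
The 5 extra days are Saturday, Sunday, Monday, Tuesday, Wednesday — 3 of them qualify.
Total: 268 + 3 = 271.

271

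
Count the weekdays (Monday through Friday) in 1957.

January 1, 1957 is a Tuesday.
The range spans 365 days (inclusive of both endpoints).
365 = 7 × 52 + 1, so there are 52 full weeks plus 1 extra day.
Each full week contributes 5 weekdays (Mon–Fri): 52 × 5 = 260.
The 1 extra day is Tue — 1 of them qualifies.
Total: 260 + 1 = 261.

261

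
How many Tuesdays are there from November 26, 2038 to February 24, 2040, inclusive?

November 26, 2038 is a Friday.
From November 26, 2038 to February 24, 2040 is 456 days inclusive.
456 = 7 × 65 + 1, so there are 65 full weeks plus 1 extra day.
Each full week contributes one Tuesday: 65 so far.
The 1 extra day is Friday — none qualify.
Total: 65 + 0 = 65.

65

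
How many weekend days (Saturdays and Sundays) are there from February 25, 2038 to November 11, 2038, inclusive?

74

February 25, 2038 is a Thursday.
The range spans 260 days (inclusive of both endpoints).
260 = 7 × 37 + 1, so there are 37 full weeks plus 1 extra day.
Each full week contributes 2 weekend days (Sat, Sun): 37 × 2 = 74.
The 1 extra day is Thursday — none qualify.
Total: 74 + 0 = 74.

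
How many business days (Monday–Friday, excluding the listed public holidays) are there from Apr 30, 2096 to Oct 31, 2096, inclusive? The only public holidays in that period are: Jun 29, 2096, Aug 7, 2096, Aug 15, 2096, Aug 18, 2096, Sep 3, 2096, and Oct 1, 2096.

Apr 30, 2096 is a Monday.
The range spans 185 days (inclusive of both endpoints).
185 = 7 × 26 + 3, so there are 26 full weeks plus 3 extra days.
Each full week contributes 5 weekdays (Mon–Fri): 26 × 5 = 130.
The 3 extra days are Monday, Tuesday, Wednesday — 3 of them qualify.
Total: 130 + 3 = 133.
Holidays: Jun 29, 2096 (Fri); Aug 7, 2096 (Tue); Aug 15, 2096 (Wed); Aug 18, 2096 (Sat); Sep 3, 2096 (Mon); Oct 1, 2096 (Mon).
5 of the 6 holidays fall on weekdays; the rest are weekends and were already excluded.
Business days: 133 − 5 = 128.

128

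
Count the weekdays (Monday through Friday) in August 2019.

August 1, 2019 is a Thursday.
That's 31 days from start to end, counting both.
31 = 7 × 4 + 3, so there are 4 full weeks plus 3 extra days.
Each full week contributes 5 weekdays (Mon–Fri): 4 × 5 = 20.
The 3 extra days are Thursday, Friday, Saturday — 2 of them qualify.
Total: 20 + 2 = 22.

22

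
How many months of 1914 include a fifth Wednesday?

4

A month has five Wednesdays exactly when Wednesday falls within its first (length − 28) days.
Jan: 31 days, starts Thu → 5 of Thu, Fri, Sat
Feb: 28 days, starts Sun → 5 of (none)
Mar: 31 days, starts Sun → 5 of Sun, Mon, Tue
Apr: 30 days, starts Wed → 5 of Wed, Thu ✓
May: 31 days, starts Fri → 5 of Fri, Sat, Sun
Jun: 30 days, starts Mon → 5 of Mon, Tue
Jul: 31 days, starts Wed → 5 of Wed, Thu, Fri ✓
Aug: 31 days, starts Sat → 5 of Sat, Sun, Mon
Sep: 30 days, starts Tue → 5 of Tue, Wed ✓
Oct: 31 days, starts Thu → 5 of Thu, Fri, Sat
Nov: 30 days, starts Sun → 5 of Sun, Mon
Dec: 31 days, starts Tue → 5 of Tue, Wed, Thu ✓
Months with five Wednesdays: Apr, Jul, Sep, Dec.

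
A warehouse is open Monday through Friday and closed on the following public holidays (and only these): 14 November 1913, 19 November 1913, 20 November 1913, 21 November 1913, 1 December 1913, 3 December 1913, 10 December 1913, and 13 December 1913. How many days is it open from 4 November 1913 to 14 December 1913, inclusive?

22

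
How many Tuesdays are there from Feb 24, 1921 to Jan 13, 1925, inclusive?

203 Tuesdays

Feb 24, 1921 is a Thursday.
The range spans 1420 days (inclusive of both endpoints).
1420 = 7 × 202 + 6, so there are 202 full weeks plus 6 extra days.
Each full week contributes one Tuesday: 202 so far.
The 6 extra days are Thursday, Friday, Saturday, Sunday, Monday, Tuesday — 1 of them qualifies.
Total: 202 + 1 = 203.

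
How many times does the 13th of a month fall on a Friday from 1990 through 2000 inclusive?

18

Friday-the-13ths by year:
1990: Apr, Jul
1991: Sep, Dec
1992: Mar, Nov
1993: Aug
1994: May
1995: Jan, Oct
1996: Sep, Dec
1997: Jun
1998: Feb, Mar, Nov
1999: Aug
2000: Oct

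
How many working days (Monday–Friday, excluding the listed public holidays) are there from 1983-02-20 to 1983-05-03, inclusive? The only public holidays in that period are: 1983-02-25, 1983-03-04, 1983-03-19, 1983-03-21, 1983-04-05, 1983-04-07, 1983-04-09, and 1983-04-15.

46 working days

1983-02-20 is a Sunday.
The range spans 73 days (inclusive of both endpoints).
73 = 7 × 10 + 3, so there are 10 full weeks plus 3 extra days.
Each full week contributes 5 weekdays (Mon–Fri): 10 × 5 = 50.
The 3 extra days are Sunday, Monday, Tuesday — 2 of them qualify.
Total: 50 + 2 = 52.
Holidays: 1983-02-25 (Fri); 1983-03-04 (Fri); 1983-03-19 (Sat); 1983-03-21 (Mon); 1983-04-05 (Tue); 1983-04-07 (Thu); 1983-04-09 (Sat); 1983-04-15 (Fri).
6 of the 8 holidays fall on weekdays; the rest are weekends and were already excluded.
Business days: 52 − 6 = 46.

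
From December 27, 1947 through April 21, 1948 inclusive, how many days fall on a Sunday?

17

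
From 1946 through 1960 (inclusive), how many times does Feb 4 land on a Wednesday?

3

Day of week of February 4 in each year:
1946: Mon, 1947: Tue, 1948: Wed ✓, 1949: Fri, 1950: Sat, 1951: Sun, 1952: Mon, 1953: Wed ✓, 1954: Thu, 1955: Fri, 1956: Sat, 1957: Mon, 1958: Tue, 1959: Wed ✓, 1960: Thu
Wednesdays: 1948, 1953, 1959.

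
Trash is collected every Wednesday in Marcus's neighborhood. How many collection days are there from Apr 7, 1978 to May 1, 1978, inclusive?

3 Wednesdays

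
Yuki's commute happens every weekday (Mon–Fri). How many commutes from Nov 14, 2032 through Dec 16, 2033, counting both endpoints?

285

Nov 14, 2032 is a Sunday.
That's 398 days from start to end, counting both.
398 = 7 × 56 + 6, so there are 56 full weeks plus 6 extra days.
Each full week contributes 5 weekdays (Mon–Fri): 56 × 5 = 280.
The 6 extra days are Sun, Mon, Tue, Wed, Thu, Fri — 5 of them qualify.
Total: 280 + 5 = 285.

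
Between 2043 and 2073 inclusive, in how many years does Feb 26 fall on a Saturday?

4

Day of week of February 26 in each year:
2043: Thu, 2044: Fri, 2045: Sun, 2046: Mon, 2047: Tue, 2048: Wed, 2049: Fri, 2050: Sat ✓, 2051: Sun, 2052: Mon, 2053: Wed, 2054: Thu, 2055: Fri, 2056: Sat ✓, 2057: Mon, 2058: Tue, 2059: Wed, 2060: Thu, 2061: Sat ✓, 2062: Sun, 2063: Mon, 2064: Tue, 2065: Thu, 2066: Fri, 2067: Sat ✓, 2068: Sun, 2069: Tue, 2070: Wed, 2071: Thu, 2072: Fri, 2073: Sun
Saturdays: 2050, 2056, 2061, 2067.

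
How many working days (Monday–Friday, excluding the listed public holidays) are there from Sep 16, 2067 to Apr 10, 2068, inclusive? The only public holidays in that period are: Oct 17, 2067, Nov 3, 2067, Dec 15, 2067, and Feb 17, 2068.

144

Sep 16, 2067 is a Friday.
That's 208 days from start to end, counting both.
208 = 7 × 29 + 5, so there are 29 full weeks plus 5 extra days.
Each full week contributes 5 weekdays (Mon–Fri): 29 × 5 = 145.
The 5 extra days are Fri, Sat, Sun, Mon, Tue — 3 of them qualify.
Total: 145 + 3 = 148.
Holidays: Oct 17, 2067 (Mon); Nov 3, 2067 (Thu); Dec 15, 2067 (Thu); Feb 17, 2068 (Fri).
All 4 holidays fall on weekdays, so subtract 4.
Business days: 148 − 4 = 144.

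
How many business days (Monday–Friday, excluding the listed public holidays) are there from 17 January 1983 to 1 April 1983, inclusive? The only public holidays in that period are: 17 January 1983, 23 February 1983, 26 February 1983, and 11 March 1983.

52

17 January 1983 is a Monday.
The range spans 75 days (inclusive of both endpoints).
75 = 7 × 10 + 5, so there are 10 full weeks plus 5 extra days.
Each full week contributes 5 weekdays (Mon–Fri): 10 × 5 = 50.
The 5 extra days are Monday, Tuesday, Wednesday, Thursday, Friday — 5 of them qualify.
Total: 50 + 5 = 55.
Holidays: 17 January 1983 (Mon); 23 February 1983 (Wed); 26 February 1983 (Sat); 11 March 1983 (Fri).
3 of the 4 holidays fall on weekdays; the rest are weekends and were already excluded.
Business days: 55 − 3 = 52.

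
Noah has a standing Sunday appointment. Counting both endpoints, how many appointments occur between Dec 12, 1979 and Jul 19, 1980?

Dec 12, 1979 is a Wednesday.
From Dec 12, 1979 to Jul 19, 1980 is 221 days inclusive.
221 = 7 × 31 + 4, so there are 31 full weeks plus 4 extra days.
Each full week contributes one Sunday: 31 so far.
The 4 extra days are Wednesday, Thursday, Friday, Saturday — none qualify.
Total: 31 + 0 = 31.

31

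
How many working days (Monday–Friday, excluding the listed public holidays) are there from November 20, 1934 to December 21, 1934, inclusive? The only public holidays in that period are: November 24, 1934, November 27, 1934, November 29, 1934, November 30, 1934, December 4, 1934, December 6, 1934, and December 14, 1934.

18

November 20, 1934 is a Tuesday.
The range spans 32 days (inclusive of both endpoints).
32 = 7 × 4 + 4, so there are 4 full weeks plus 4 extra days.
Each full week contributes 5 weekdays (Mon–Fri): 4 × 5 = 20.
The 4 extra days are Tuesday, Wednesday, Thursday, Friday — 4 of them qualify.
Total: 20 + 4 = 24.
Holidays: November 24, 1934 (Sat); November 27, 1934 (Tue); November 29, 1934 (Thu); November 30, 1934 (Fri); December 4, 1934 (Tue); December 6, 1934 (Thu); December 14, 1934 (Fri).
6 of the 7 holidays fall on weekdays; the rest are weekends and were already excluded.
Business days: 24 − 6 = 18.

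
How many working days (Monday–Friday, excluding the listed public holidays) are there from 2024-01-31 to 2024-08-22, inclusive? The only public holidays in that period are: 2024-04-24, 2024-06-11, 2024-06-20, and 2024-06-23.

144 working days

2024-01-31 is a Wednesday.
From 2024-01-31 to 2024-08-22 is 205 days inclusive.
205 = 7 × 29 + 2, so there are 29 full weeks plus 2 extra days.
Each full week contributes 5 weekdays (Mon–Fri): 29 × 5 = 145.
The 2 extra days are Wednesday, Thursday — 2 of them qualify.
Total: 145 + 2 = 147.
Holidays: 2024-04-24 (Wed); 2024-06-11 (Tue); 2024-06-20 (Thu); 2024-06-23 (Sun).
3 of the 4 holidays fall on weekdays; the rest are weekends and were already excluded.
Business days: 147 − 3 = 144.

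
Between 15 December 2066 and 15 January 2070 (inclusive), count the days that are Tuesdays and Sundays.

322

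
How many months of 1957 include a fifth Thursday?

A month has five Thursdays exactly when Thursday falls within its first (length − 28) days.
Jan: 31 days, starts Tue → 5 of Tue, Wed, Thu ✓
Feb: 28 days, starts Fri → 5 of (none)
Mar: 31 days, starts Fri → 5 of Fri, Sat, Sun
Apr: 30 days, starts Mon → 5 of Mon, Tue
May: 31 days, starts Wed → 5 of Wed, Thu, Fri ✓
Jun: 30 days, starts Sat → 5 of Sat, Sun
Jul: 31 days, starts Mon → 5 of Mon, Tue, Wed
Aug: 31 days, starts Thu → 5 of Thu, Fri, Sat ✓
Sep: 30 days, starts Sun → 5 of Sun, Mon
Oct: 31 days, starts Tue → 5 of Tue, Wed, Thu ✓
Nov: 30 days, starts Fri → 5 of Fri, Sat
Dec: 31 days, starts Sun → 5 of Sun, Mon, Tue
Months with five Thursdays: Jan, May, Aug, Oct.

4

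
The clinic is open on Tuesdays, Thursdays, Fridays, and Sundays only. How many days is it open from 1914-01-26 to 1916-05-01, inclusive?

472

1914-01-26 is a Monday.
That's 827 days from start to end, counting both.
827 = 7 × 118 + 1, so there are 118 full weeks plus 1 extra day.
Each full week contributes 4 days from the set (Tue, Thu, Fri, Sun): 118 × 4 = 472.
The 1 extra day is Monday — none qualify.
Total: 472 + 0 = 472.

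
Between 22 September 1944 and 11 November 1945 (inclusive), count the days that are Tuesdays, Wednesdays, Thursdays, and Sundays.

237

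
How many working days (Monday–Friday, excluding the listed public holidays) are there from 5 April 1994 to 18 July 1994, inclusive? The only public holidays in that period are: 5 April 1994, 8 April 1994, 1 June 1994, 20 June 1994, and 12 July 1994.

5 April 1994 is a Tuesday.
From 5 April 1994 to 18 July 1994 is 105 days inclusive.
105 = 7 × 15, so the span is exactly 15 full weeks.
Each full week contributes 5 weekdays (Mon–Fri): 15 × 5 = 75.
Holidays: 5 April 1994 (Tue); 8 April 1994 (Fri); 1 June 1994 (Wed); 20 June 1994 (Mon); 12 July 1994 (Tue).
All 5 holidays fall on weekdays, so subtract 5.
Business days: 75 − 5 = 70.

70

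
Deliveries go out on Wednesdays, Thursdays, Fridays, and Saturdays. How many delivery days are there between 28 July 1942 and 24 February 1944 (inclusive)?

28 July 1942 is a Tuesday.
From 28 July 1942 to 24 February 1944 is 577 days inclusive.
577 = 7 × 82 + 3, so there are 82 full weeks plus 3 extra days.
Each full week contributes 4 days from the set (Wed, Thu, Fri, Sat): 82 × 4 = 328.
The 3 extra days are Tuesday, Wednesday, Thursday — 2 of them qualify.
Total: 328 + 2 = 330.

330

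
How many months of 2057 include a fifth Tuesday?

4

A month has five Tuesdays exactly when Tuesday falls within its first (length − 28) days.
Jan: 31 days, starts Mon → 5 of Mon, Tue, Wed ✓
Feb: 28 days, starts Thu → 5 of (none)
Mar: 31 days, starts Thu → 5 of Thu, Fri, Sat
Apr: 30 days, starts Sun → 5 of Sun, Mon
May: 31 days, starts Tue → 5 of Tue, Wed, Thu ✓
Jun: 30 days, starts Fri → 5 of Fri, Sat
Jul: 31 days, starts Sun → 5 of Sun, Mon, Tue ✓
Aug: 31 days, starts Wed → 5 of Wed, Thu, Fri
Sep: 30 days, starts Sat → 5 of Sat, Sun
Oct: 31 days, starts Mon → 5 of Mon, Tue, Wed ✓
Nov: 30 days, starts Thu → 5 of Thu, Fri
Dec: 31 days, starts Sat → 5 of Sat, Sun, Mon
Months with five Tuesdays: Jan, May, Jul, Oct.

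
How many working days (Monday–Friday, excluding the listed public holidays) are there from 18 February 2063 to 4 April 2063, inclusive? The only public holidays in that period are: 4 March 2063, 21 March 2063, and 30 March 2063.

31 working days

18 February 2063 is a Sunday.
The range spans 46 days (inclusive of both endpoints).
46 = 7 × 6 + 4, so there are 6 full weeks plus 4 extra days.
Each full week contributes 5 weekdays (Mon–Fri): 6 × 5 = 30.
The 4 extra days are Sunday, Monday, Tuesday, Wednesday — 3 of them qualify.
Total: 30 + 3 = 33.
Holidays: 4 March 2063 (Sun); 21 March 2063 (Wed); 30 March 2063 (Fri).
2 of the 3 holidays fall on weekdays; the rest are weekends and were already excluded.
Business days: 33 − 2 = 31.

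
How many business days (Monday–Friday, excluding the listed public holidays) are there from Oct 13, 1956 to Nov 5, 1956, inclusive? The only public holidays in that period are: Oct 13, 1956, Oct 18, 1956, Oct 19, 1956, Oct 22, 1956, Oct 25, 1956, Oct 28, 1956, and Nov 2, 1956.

Oct 13, 1956 is a Saturday.
The range spans 24 days (inclusive of both endpoints).
24 = 7 × 3 + 3, so there are 3 full weeks plus 3 extra days.
Each full week contributes 5 weekdays (Mon–Fri): 3 × 5 = 15.
The 3 extra days are Sat, Sun, Mon — 1 of them qualifies.
Total: 15 + 1 = 16.
Holidays: Oct 13, 1956 (Sat); Oct 18, 1956 (Thu); Oct 19, 1956 (Fri); Oct 22, 1956 (Mon); Oct 25, 1956 (Thu); Oct 28, 1956 (Sun); Nov 2, 1956 (Fri).
5 of the 7 holidays fall on weekdays; the rest are weekends and were already excluded.
Business days: 16 − 5 = 11.

11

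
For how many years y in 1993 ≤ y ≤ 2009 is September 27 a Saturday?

3

Day of week of September 27 in each year:
1993: Mon, 1994: Tue, 1995: Wed, 1996: Fri, 1997: Sat ✓, 1998: Sun, 1999: Mon, 2000: Wed, 2001: Thu, 2002: Fri, 2003: Sat ✓, 2004: Mon, 2005: Tue, 2006: Wed, 2007: Thu, 2008: Sat ✓, 2009: Sun
Saturdays: 1997, 2003, 2008.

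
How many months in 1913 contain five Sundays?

A month has five Sundays exactly when Sunday falls within its first (length − 28) days.
Jan: 31 days, starts Wed → 5 of Wed, Thu, Fri
Feb: 28 days, starts Sat → 5 of (none)
Mar: 31 days, starts Sat → 5 of Sat, Sun, Mon ✓
Apr: 30 days, starts Tue → 5 of Tue, Wed
May: 31 days, starts Thu → 5 of Thu, Fri, Sat
Jun: 30 days, starts Sun → 5 of Sun, Mon ✓
Jul: 31 days, starts Tue → 5 of Tue, Wed, Thu
Aug: 31 days, starts Fri → 5 of Fri, Sat, Sun ✓
Sep: 30 days, starts Mon → 5 of Mon, Tue
Oct: 31 days, starts Wed → 5 of Wed, Thu, Fri
Nov: 30 days, starts Sat → 5 of Sat, Sun ✓
Dec: 31 days, starts Mon → 5 of Mon, Tue, Wed
Months with five Sundays: Mar, Jun, Aug, Nov.

4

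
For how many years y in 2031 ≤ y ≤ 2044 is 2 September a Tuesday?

Day of week of September 2 in each year:
2031: Tue ✓, 2032: Thu, 2033: Fri, 2034: Sat, 2035: Sun, 2036: Tue ✓, 2037: Wed, 2038: Thu, 2039: Fri, 2040: Sun, 2041: Mon, 2042: Tue ✓, 2043: Wed, 2044: Fri
Tuesdays: 2031, 2036, 2042.

3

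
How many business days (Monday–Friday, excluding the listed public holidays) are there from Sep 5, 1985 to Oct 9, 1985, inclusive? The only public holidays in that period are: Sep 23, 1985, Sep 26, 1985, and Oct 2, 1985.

22 business days

Sep 5, 1985 is a Thursday.
The range spans 35 days (inclusive of both endpoints).
35 = 7 × 5, so the span is exactly 5 full weeks.
Each full week contributes 5 weekdays (Mon–Fri): 5 × 5 = 25.
Holidays: Sep 23, 1985 (Mon); Sep 26, 1985 (Thu); Oct 2, 1985 (Wed).
All 3 holidays fall on weekdays, so subtract 3.
Business days: 25 − 3 = 22.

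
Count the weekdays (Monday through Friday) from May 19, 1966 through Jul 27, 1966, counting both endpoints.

May 19, 1966 is a Thursday.
The range spans 70 days (inclusive of both endpoints).
70 = 7 × 10, so the span is exactly 10 full weeks.
Each full week contributes 5 weekdays (Mon–Fri): 10 × 5 = 50.

50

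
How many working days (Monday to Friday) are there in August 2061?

Aug 1, 2061 is a Monday.
From Aug 1, 2061 to Aug 31, 2061 is 31 days inclusive.
31 = 7 × 4 + 3, so there are 4 full weeks plus 3 extra days.
Each full week contributes 5 weekdays (Mon–Fri): 4 × 5 = 20.
The 3 extra days are Monday, Tuesday, Wednesday — 3 of them qualify.
Total: 20 + 3 = 23.

23 weekdays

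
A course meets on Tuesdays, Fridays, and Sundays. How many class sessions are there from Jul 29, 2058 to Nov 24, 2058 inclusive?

Jul 29, 2058 is a Monday.
The range spans 119 days (inclusive of both endpoints).
119 = 7 × 17, so the span is exactly 17 full weeks.
Each full week contributes 3 days from the set (Tue, Fri, Sun): 17 × 3 = 51.

51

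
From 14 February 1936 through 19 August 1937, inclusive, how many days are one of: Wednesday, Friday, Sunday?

237

14 February 1936 is a Friday.
From 14 February 1936 to 19 August 1937 is 553 days inclusive.
553 = 7 × 79, so the span is exactly 79 full weeks.
Each full week contributes 3 days from the set (Wed, Fri, Sun): 79 × 3 = 237.
Total: 237.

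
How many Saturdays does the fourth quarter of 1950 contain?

1950-10-01 is a Sunday.
That's 92 days from start to end, counting both.
92 = 7 × 13 + 1, so there are 13 full weeks plus 1 extra day.
Each full week contributes one Saturday: 13 so far.
The 1 extra day is Sunday — none qualify.
Total: 13 + 0 = 13.

13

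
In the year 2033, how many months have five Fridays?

4

A month has five Fridays exactly when Friday falls within its first (length − 28) days.
Jan: 31 days, starts Sat → 5 of Sat, Sun, Mon
Feb: 28 days, starts Tue → 5 of (none)
Mar: 31 days, starts Tue → 5 of Tue, Wed, Thu
Apr: 30 days, starts Fri → 5 of Fri, Sat ✓
May: 31 days, starts Sun → 5 of Sun, Mon, Tue
Jun: 30 days, starts Wed → 5 of Wed, Thu
Jul: 31 days, starts Fri → 5 of Fri, Sat, Sun ✓
Aug: 31 days, starts Mon → 5 of Mon, Tue, Wed
Sep: 30 days, starts Thu → 5 of Thu, Fri ✓
Oct: 31 days, starts Sat → 5 of Sat, Sun, Mon
Nov: 30 days, starts Tue → 5 of Tue, Wed
Dec: 31 days, starts Thu → 5 of Thu, Fri, Sat ✓
Months with five Fridays: Apr, Jul, Sep, Dec.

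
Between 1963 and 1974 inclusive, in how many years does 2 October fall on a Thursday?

Day of week of October 2 in each year:
1963: Wed, 1964: Fri, 1965: Sat, 1966: Sun, 1967: Mon, 1968: Wed, 1969: Thu ✓, 1970: Fri, 1971: Sat, 1972: Mon, 1973: Tue, 1974: Wed
Thursdays: 1969.

1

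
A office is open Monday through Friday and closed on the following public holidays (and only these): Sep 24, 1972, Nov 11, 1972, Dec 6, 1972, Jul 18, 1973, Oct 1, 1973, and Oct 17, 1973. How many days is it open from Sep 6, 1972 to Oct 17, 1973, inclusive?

Sep 6, 1972 is a Wednesday.
From Sep 6, 1972 to Oct 17, 1973 is 407 days inclusive.
407 = 7 × 58 + 1, so there are 58 full weeks plus 1 extra day.
Each full week contributes 5 weekdays (Mon–Fri): 58 × 5 = 290.
The 1 extra day is Wednesday — 1 of them qualifies.
Total: 290 + 1 = 291.
Holidays: Sep 24, 1972 (Sun); Nov 11, 1972 (Sat); Dec 6, 1972 (Wed); Jul 18, 1973 (Wed); Oct 1, 1973 (Mon); Oct 17, 1973 (Wed).
4 of the 6 holidays fall on weekdays; the rest are weekends and were already excluded.
Business days: 291 − 4 = 287.

287 working days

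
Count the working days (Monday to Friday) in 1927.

January 1, 1927 is a Saturday.
That's 365 days from start to end, counting both.
365 = 7 × 52 + 1, so there are 52 full weeks plus 1 extra day.
Each full week contributes 5 weekdays (Mon–Fri): 52 × 5 = 260.
The 1 extra day is Saturday — none qualify.
Total: 260 + 0 = 260.

260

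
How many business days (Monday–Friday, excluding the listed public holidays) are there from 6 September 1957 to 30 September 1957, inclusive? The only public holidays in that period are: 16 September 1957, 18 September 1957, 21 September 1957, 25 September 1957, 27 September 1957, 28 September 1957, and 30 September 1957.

6 September 1957 is a Friday.
The range spans 25 days (inclusive of both endpoints).
25 = 7 × 3 + 4, so there are 3 full weeks plus 4 extra days.
Each full week contributes 5 weekdays (Mon–Fri): 3 × 5 = 15.
The 4 extra days are Fri, Sat, Sun, Mon — 2 of them qualify.
Total: 15 + 2 = 17.
Holidays: 16 September 1957 (Mon); 18 September 1957 (Wed); 21 September 1957 (Sat); 25 September 1957 (Wed); 27 September 1957 (Fri); 28 September 1957 (Sat); 30 September 1957 (Mon).
5 of the 7 holidays fall on weekdays; the rest are weekends and were already excluded.
Business days: 17 − 5 = 12.

12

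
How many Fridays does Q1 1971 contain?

Jan 1, 1971 is a Friday.
From Jan 1, 1971 to Mar 31, 1971 is 90 days inclusive.
90 = 7 × 12 + 6, so there are 12 full weeks plus 6 extra days.
Each full week contributes one Friday: 12 so far.
The 6 extra days are Friday, Saturday, Sunday, Monday, Tuesday, Wednesday — 1 of them qualifies.
Total: 12 + 1 = 13.

13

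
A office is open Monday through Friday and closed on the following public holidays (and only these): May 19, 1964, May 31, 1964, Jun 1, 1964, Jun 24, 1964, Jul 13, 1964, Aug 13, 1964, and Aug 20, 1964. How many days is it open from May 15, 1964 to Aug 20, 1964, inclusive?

64

May 15, 1964 is a Friday.
From May 15, 1964 to Aug 20, 1964 is 98 days inclusive.
98 = 7 × 14, so the span is exactly 14 full weeks.
Each full week contributes 5 weekdays (Mon–Fri): 14 × 5 = 70.
Holidays: May 19, 1964 (Tue); May 31, 1964 (Sun); Jun 1, 1964 (Mon); Jun 24, 1964 (Wed); Jul 13, 1964 (Mon); Aug 13, 1964 (Thu); Aug 20, 1964 (Thu).
6 of the 7 holidays fall on weekdays; the rest are weekends and were already excluded.
Business days: 70 − 6 = 64.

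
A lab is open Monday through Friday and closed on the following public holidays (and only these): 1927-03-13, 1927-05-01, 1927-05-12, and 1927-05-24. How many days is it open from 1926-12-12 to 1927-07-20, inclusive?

156

1926-12-12 is a Sunday.
That's 221 days from start to end, counting both.
221 = 7 × 31 + 4, so there are 31 full weeks plus 4 extra days.
Each full week contributes 5 weekdays (Mon–Fri): 31 × 5 = 155.
The 4 extra days are Sunday, Monday, Tuesday, Wednesday — 3 of them qualify.
Total: 155 + 3 = 158.
Holidays: 1927-03-13 (Sun); 1927-05-01 (Sun); 1927-05-12 (Thu); 1927-05-24 (Tue).
2 of the 4 holidays fall on weekdays; the rest are weekends and were already excluded.
Business days: 158 − 2 = 156.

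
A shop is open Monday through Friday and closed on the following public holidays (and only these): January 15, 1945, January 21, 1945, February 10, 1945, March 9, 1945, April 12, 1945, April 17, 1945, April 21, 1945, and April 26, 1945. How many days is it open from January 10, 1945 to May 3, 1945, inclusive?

77 business days

January 10, 1945 is a Wednesday.
From January 10, 1945 to May 3, 1945 is 114 days inclusive.
114 = 7 × 16 + 2, so there are 16 full weeks plus 2 extra days.
Each full week contributes 5 weekdays (Mon–Fri): 16 × 5 = 80.
The 2 extra days are Wed, Thu — 2 of them qualify.
Total: 80 + 2 = 82.
Holidays: January 15, 1945 (Mon); January 21, 1945 (Sun); February 10, 1945 (Sat); March 9, 1945 (Fri); April 12, 1945 (Thu); April 17, 1945 (Tue); April 21, 1945 (Sat); April 26, 1945 (Thu).
5 of the 8 holidays fall on weekdays; the rest are weekends and were already excluded.
Business days: 82 − 5 = 77.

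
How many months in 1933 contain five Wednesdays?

4

A month has five Wednesdays exactly when Wednesday falls within its first (length − 28) days.
Jan: 31 days, starts Sun → 5 of Sun, Mon, Tue
Feb: 28 days, starts Wed → 5 of (none)
Mar: 31 days, starts Wed → 5 of Wed, Thu, Fri ✓
Apr: 30 days, starts Sat → 5 of Sat, Sun
May: 31 days, starts Mon → 5 of Mon, Tue, Wed ✓
Jun: 30 days, starts Thu → 5 of Thu, Fri
Jul: 31 days, starts Sat → 5 of Sat, Sun, Mon
Aug: 31 days, starts Tue → 5 of Tue, Wed, Thu ✓
Sep: 30 days, starts Fri → 5 of Fri, Sat
Oct: 31 days, starts Sun → 5 of Sun, Mon, Tue
Nov: 30 days, starts Wed → 5 of Wed, Thu ✓
Dec: 31 days, starts Fri → 5 of Fri, Sat, Sun
Months with five Wednesdays: Mar, May, Aug, Nov.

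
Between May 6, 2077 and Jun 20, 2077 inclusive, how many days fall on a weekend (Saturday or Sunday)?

May 6, 2077 is a Thursday.
The range spans 46 days (inclusive of both endpoints).
46 = 7 × 6 + 4, so there are 6 full weeks plus 4 extra days.
Each full week contributes 2 weekend days (Sat, Sun): 6 × 2 = 12.
The 4 extra days are Thu, Fri, Sat, Sun — 2 of them qualify.
Total: 12 + 2 = 14.

14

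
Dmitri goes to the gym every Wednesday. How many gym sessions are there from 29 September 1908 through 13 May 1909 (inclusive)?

29 September 1908 is a Tuesday.
From 29 September 1908 to 13 May 1909 is 227 days inclusive.
227 = 7 × 32 + 3, so there are 32 full weeks plus 3 extra days.
Each full week contributes one Wednesday: 32 so far.
The 3 extra days are Tuesday, Wednesday, Thursday — 1 of them qualifies.
Total: 32 + 1 = 33.

33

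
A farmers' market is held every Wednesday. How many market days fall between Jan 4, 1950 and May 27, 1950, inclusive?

21

Jan 4, 1950 is a Wednesday.
From Jan 4, 1950 to May 27, 1950 is 144 days inclusive.
144 = 7 × 20 + 4, so there are 20 full weeks plus 4 extra days.
Each full week contributes one Wednesday: 20 so far.
The 4 extra days are Wed, Thu, Fri, Sat — 1 of them qualifies.
Total: 20 + 1 = 21.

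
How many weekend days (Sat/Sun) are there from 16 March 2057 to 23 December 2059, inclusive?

290

16 March 2057 is a Friday.
That's 1013 days from start to end, counting both.
1013 = 7 × 144 + 5, so there are 144 full weeks plus 5 extra days.
Each full week contributes 2 weekend days (Sat, Sun): 144 × 2 = 288.
The 5 extra days are Friday, Saturday, Sunday, Monday, Tuesday — 2 of them qualify.
Total: 288 + 2 = 290.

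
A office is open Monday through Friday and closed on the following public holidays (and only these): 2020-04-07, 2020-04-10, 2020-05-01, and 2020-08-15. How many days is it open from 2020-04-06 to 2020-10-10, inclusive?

2020-04-06 is a Monday.
That's 188 days from start to end, counting both.
188 = 7 × 26 + 6, so there are 26 full weeks plus 6 extra days.
Each full week contributes 5 weekdays (Mon–Fri): 26 × 5 = 130.
The 6 extra days are Mon, Tue, Wed, Thu, Fri, Sat — 5 of them qualify.
Total: 130 + 5 = 135.
Holidays: 2020-04-07 (Tue); 2020-04-10 (Fri); 2020-05-01 (Fri); 2020-08-15 (Sat).
3 of the 4 holidays fall on weekdays; the rest are weekends and were already excluded.
Business days: 135 − 3 = 132.

132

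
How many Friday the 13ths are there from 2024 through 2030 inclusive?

Friday-the-13ths by year:
2024: Sep, Dec
2025: Jun
2026: Feb, Mar, Nov
2027: Aug
2028: Oct
2029: Apr, Jul
2030: Sep, Dec

12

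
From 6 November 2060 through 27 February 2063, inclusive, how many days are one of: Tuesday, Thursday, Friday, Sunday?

482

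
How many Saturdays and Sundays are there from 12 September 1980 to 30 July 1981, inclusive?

12 September 1980 is a Friday.
That's 322 days from start to end, counting both.
322 = 7 × 46, so the span is exactly 46 full weeks.
Each full week contributes 2 weekend days (Sat, Sun): 46 × 2 = 92.
Total: 92.

92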